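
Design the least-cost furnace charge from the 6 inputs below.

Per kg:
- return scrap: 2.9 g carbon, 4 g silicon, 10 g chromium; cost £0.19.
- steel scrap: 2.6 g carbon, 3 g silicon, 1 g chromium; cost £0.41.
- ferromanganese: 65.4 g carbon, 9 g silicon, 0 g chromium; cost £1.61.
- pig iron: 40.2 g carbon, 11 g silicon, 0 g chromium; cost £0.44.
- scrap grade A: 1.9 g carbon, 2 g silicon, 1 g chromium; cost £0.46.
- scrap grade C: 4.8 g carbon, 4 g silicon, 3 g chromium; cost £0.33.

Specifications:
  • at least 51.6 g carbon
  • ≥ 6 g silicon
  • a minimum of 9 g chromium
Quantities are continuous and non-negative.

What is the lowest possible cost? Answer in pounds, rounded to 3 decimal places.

£0.707

This is a linear program. Let x1 = kg of return scrap, x2 = kg of steel scrap, x3 = kg of ferromanganese, x4 = kg of pig iron, x5 = kg of scrap grade A, x6 = kg of scrap grade C.
Minimise 0.19x1 + 0.41x2 + 1.61x3 + 0.44x4 + 0.46x5 + 0.33x6 s.t.:
  2.9x1 + 2.6x2 + 65.4x3 + 40.2x4 + 1.9x5 + 4.8x6 ≥ 51.6   (carbon)
  4x1 + 3x2 + 9x3 + 11x4 + 2x5 + 4x6 ≥ 6   (silicon)
  10x1 + 1x2 + 1x5 + 3x6 ≥ 9   (chromium)
  x1, x2, x3, x4, x5, x6 ≥ 0.
At the optimum only return scrap, pig iron are positive (steel scrap, ferromanganese, scrap grade A, scrap grade C = 0). The carbon and chromium requirements are met with equality.
Optimal quantities: return scrap = 0.9 kg, pig iron = 1.219 kg.
Total cost: 0.19·0.9 + 0.44·1.219 = 0.70736.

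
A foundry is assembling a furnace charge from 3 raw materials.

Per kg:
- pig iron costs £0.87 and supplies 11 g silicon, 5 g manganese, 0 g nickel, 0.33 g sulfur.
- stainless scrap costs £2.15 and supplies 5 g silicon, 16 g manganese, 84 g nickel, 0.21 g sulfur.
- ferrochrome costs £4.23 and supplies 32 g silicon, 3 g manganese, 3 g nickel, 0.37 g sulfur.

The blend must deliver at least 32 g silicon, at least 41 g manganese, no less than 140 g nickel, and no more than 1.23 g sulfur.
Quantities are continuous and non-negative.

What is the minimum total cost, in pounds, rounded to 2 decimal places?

£5.91

Let x1 = kg of pig iron, x2 = kg of stainless scrap, x3 = kg of ferrochrome.
Minimize 0.87x1 + 2.15x2 + 4.23x3 s.t.:
  11x1 + 5x2 + 32x3 ≥ 32   (silicon)
  5x1 + 16x2 + 3x3 ≥ 41   (manganese)
  84x2 + 3x3 ≥ 140   (nickel)
  0.33x1 + 0.21x2 + 0.37x3 ≤ 1.23   (sulfur)
  x1, x2, x3 ≥ 0.
At the optimum only pig iron, stainless scrap are positive (ferrochrome = 0). Binding constraints: silicon and manganese.
Optimal quantities: pig iron = 2.033 kg, stainless scrap = 1.927 kg.
Hence cost = 0.87·2.033 + 2.15·1.927 = £5.9118.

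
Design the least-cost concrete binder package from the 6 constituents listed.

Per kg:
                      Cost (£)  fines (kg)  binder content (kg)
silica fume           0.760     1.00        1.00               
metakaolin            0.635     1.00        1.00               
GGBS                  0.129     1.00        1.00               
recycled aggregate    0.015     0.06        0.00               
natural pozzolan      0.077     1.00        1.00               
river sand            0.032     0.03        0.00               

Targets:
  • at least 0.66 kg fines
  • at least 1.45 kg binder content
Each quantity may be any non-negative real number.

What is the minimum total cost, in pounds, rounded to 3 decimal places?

£0.112

Treat it as an LP. Let x1 = kg of silica fume, x2 = kg of metakaolin, x3 = kg of GGBS, x4 = kg of recycled aggregate, x5 = kg of natural pozzolan, x6 = kg of river sand.
Minimise 0.76x1 + 0.635x2 + 0.129x3 + 0.015x4 + 0.077x5 + 0.032x6 s.t.:
  1x1 + 1x2 + 1x3 + 0.06x4 + 1x5 + 0.03x6 ≥ 0.66   (fines)
  1x1 + 1x2 + 1x3 + 1x5 ≥ 1.45   (binder content)
  x1, x2, x3, x4, x5, x6 ≥ 0.
The optimal basis is {natural pozzolan}; silica fume, metakaolin, GGBS, recycled aggregate, river sand drop out. There the binder content constraint is tight.
That vertex is x5 = 1.45.
Objective = 0.077·1.45 = 0.11165.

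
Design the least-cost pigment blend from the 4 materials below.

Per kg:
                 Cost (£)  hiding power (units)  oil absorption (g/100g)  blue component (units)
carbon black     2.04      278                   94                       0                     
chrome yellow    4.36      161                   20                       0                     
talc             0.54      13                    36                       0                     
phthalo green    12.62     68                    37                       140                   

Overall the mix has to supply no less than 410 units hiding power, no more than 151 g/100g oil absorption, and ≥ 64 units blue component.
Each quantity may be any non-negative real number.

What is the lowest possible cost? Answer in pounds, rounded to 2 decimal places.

Let x1 = kg of carbon black, x2 = kg of chrome yellow, x3 = kg of talc, x4 = kg of phthalo green.
Minimise 2.04x1 + 4.36x2 + 0.54x3 + 12.62x4 s.t.:
  278x1 + 161x2 + 13x3 + 68x4 ≥ 410   (hiding power)
  94x1 + 20x2 + 36x3 + 37x4 ≤ 151   (oil absorption)
  140x4 ≥ 64   (blue component)
  x1, x2, x3, x4 ≥ 0.
At the optimum only carbon black, phthalo green are positive (chrome yellow, talc = 0). Binding constraints: hiding power and blue component.
Optimal quantities: carbon black = 1.363 kg, phthalo green = 0.4571 kg.
Hence cost = 2.04·1.363 + 12.62·0.4571 = £8.5491.

£8.55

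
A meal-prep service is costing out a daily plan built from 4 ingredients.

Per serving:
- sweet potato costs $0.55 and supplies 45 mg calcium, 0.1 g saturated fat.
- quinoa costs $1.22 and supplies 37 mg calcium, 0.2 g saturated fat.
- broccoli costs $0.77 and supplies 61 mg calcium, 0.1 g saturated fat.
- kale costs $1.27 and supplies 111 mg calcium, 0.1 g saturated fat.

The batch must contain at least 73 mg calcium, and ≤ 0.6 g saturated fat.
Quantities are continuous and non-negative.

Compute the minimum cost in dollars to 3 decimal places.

$0.835

Let x1 = servings of sweet potato, x2 = servings of quinoa, x3 = servings of broccoli, x4 = servings of kale.
min 0.55x1 + 1.22x2 + 0.77x3 + 1.27x4 subject to:
  45x1 + 37x2 + 61x3 + 111x4 ≥ 73   (calcium)
  0.1x1 + 0.2x2 + 0.1x3 + 0.1x4 ≤ 0.6   (saturated fat)
  x1, x2, x3, x4 ≥ 0.
The minimum-cost mix takes nothing from sweet potato, quinoa, broccoli — only kale. Binding constraint: calcium.
That vertex is x4 = 0.6577.
Cost = 1.27·0.6577 = 0.83528.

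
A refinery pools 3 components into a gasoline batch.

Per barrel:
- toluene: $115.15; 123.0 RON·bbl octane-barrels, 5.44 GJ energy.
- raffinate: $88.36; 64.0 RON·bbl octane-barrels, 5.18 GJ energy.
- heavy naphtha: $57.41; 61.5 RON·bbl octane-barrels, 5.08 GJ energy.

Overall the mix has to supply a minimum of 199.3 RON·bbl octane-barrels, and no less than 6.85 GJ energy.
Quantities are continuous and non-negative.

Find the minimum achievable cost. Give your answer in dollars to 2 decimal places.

Let x1 = barrels of toluene, x2 = barrels of raffinate, x3 = barrels of heavy naphtha.
min 115.15x1 + 88.36x2 + 57.41x3 with:
  123x1 + 64x2 + 61.5x3 ≥ 199.3   (octane-barrels)
  5.44x1 + 5.18x2 + 5.08x3 ≥ 6.85   (energy)
  x1, x2, x3 ≥ 0.
At the optimum only heavy naphtha is positive (toluene, raffinate = 0). There the octane-barrels constraint is tight.
Optimal quantities: heavy naphtha = 3.2407 barrels.
Objective = 57.41·3.2407 = 186.0486.

$186.05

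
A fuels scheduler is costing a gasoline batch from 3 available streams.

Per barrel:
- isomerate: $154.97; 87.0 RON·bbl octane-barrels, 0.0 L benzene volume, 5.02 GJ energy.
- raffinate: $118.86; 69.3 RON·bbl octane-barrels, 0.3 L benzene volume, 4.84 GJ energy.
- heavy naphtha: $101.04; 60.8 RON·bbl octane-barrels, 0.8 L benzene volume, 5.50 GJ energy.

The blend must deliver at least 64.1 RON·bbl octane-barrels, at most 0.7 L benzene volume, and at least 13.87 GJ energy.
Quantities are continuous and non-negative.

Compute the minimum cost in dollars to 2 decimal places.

Let x1 = barrels of isomerate, x2 = barrels of raffinate, x3 = barrels of heavy naphtha.
Minimise 154.97x1 + 118.86x2 + 101.04x3 s.t.:
  87x1 + 69.3x2 + 60.8x3 ≥ 64.1   (octane-barrels)
  0.3x2 + 0.8x3 ≤ 0.7   (benzene volume)
  5.02x1 + 4.84x2 + 5.5x3 ≥ 13.87   (energy)
  x1, x2, x3 ≥ 0.
At the optimum only isomerate, raffinate are positive (heavy naphtha = 0). There the benzene volume and energy constraints are tight.
That vertex is x1 = 0.51328, x2 = 2.3333.
Objective = 154.97·0.51328 + 118.86·2.3333 = 356.8790.

$356.88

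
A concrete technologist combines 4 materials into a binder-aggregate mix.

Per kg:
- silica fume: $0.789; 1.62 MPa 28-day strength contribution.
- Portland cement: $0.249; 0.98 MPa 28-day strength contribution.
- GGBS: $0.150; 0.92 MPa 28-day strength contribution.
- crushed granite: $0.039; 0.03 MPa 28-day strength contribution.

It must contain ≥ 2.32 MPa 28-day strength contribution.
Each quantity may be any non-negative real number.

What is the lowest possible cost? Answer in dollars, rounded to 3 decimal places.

Set it up as a linear program. Let x1 = kg of silica fume, x2 = kg of Portland cement, x3 = kg of GGBS, x4 = kg of crushed granite.
min 0.789x1 + 0.249x2 + 0.15x3 + 0.039x4 s.t.:
  1.62x1 + 0.98x2 + 0.92x3 + 0.03x4 ≥ 2.32   (28-day strength contribution)
  x1, x2, x3, x4 ≥ 0.
At the optimum only GGBS is positive (silica fume, Portland cement, crushed granite = 0). Binding constraint: 28-day strength contribution.
So GGBS = 2.522 kg.
Total cost: 0.15·2.522 = 0.37830.

$0.378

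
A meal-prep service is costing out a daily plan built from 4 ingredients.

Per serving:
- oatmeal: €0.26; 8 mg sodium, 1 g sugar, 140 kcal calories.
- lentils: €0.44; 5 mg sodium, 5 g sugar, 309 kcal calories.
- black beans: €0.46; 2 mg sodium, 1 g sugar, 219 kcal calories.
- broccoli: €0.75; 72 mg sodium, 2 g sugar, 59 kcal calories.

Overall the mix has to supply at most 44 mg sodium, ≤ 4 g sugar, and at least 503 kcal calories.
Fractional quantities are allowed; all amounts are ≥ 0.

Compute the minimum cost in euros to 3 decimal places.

€0.915

Let x1 = servings of oatmeal, x2 = servings of lentils, x3 = servings of black beans, x4 = servings of broccoli.
min 0.26x1 + 0.44x2 + 0.46x3 + 0.75x4 subject to:
  8x1 + 5x2 + 2x3 + 72x4 ≤ 44   (sodium)
  1x1 + 5x2 + 1x3 + 2x4 ≤ 4   (sugar)
  140x1 + 309x2 + 219x3 + 59x4 ≥ 503   (calories)
  x1, x2, x3, x4 ≥ 0.
The minimum-cost mix takes nothing from black beans, broccoli — only oatmeal, lentils. There the sugar and calories constraints are tight.
Optimal quantities: oatmeal = 3.271 servings, lentils = 0.1458 servings.
Cost = 0.26·3.271 + 0.44·0.1458 = 0.91461.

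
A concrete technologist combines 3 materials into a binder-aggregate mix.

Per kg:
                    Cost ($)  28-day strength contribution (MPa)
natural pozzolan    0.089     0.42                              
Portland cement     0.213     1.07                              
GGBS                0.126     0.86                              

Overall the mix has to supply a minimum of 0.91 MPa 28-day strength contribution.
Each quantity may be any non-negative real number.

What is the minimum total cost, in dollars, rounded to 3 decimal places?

Set it up as a linear program. Let x1 = kg of natural pozzolan, x2 = kg of Portland cement, x3 = kg of GGBS.
min 0.089x1 + 0.213x2 + 0.126x3 with:
  0.42x1 + 1.07x2 + 0.86x3 ≥ 0.91   (28-day strength contribution)
  x1, x2, x3 ≥ 0.
At the optimum only GGBS is positive (natural pozzolan, Portland cement = 0). Binding constraint: 28-day strength contribution.
So GGBS = 1.058 kg.
Cost = 0.126·1.058 = 0.13331.

$0.133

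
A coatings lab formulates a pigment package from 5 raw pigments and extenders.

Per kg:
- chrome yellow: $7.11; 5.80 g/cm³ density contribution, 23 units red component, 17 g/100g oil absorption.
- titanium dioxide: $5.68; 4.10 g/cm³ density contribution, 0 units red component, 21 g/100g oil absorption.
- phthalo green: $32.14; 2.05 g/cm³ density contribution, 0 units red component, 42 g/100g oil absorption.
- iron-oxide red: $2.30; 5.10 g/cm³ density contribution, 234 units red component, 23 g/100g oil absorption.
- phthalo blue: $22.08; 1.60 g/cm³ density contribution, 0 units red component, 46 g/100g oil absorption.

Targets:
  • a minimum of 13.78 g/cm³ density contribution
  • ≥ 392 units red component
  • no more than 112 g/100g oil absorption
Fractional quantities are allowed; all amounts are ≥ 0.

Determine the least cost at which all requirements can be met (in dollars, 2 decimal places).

$6.21

Set it up as a linear program. Let x1 = kg of chrome yellow, x2 = kg of titanium dioxide, x3 = kg of phthalo green, x4 = kg of iron-oxide red, x5 = kg of phthalo blue.
min 7.11x1 + 5.68x2 + 32.14x3 + 2.3x4 + 22.08x5 subject to:
  5.8x1 + 4.1x2 + 2.05x3 + 5.1x4 + 1.6x5 ≥ 13.78   (density contribution)
  23x1 + 234x4 ≥ 392   (red component)
  17x1 + 21x2 + 42x3 + 23x4 + 46x5 ≤ 112   (oil absorption)
  x1, x2, x3, x4, x5 ≥ 0.
The optimal basis is {iron-oxide red}; chrome yellow, titanium dioxide, phthalo green, phthalo blue drop out. Binding constraint: density contribution.
Optimal quantities: iron-oxide red = 2.702 kg.
Cost = 2.3·2.702 = 6.2146.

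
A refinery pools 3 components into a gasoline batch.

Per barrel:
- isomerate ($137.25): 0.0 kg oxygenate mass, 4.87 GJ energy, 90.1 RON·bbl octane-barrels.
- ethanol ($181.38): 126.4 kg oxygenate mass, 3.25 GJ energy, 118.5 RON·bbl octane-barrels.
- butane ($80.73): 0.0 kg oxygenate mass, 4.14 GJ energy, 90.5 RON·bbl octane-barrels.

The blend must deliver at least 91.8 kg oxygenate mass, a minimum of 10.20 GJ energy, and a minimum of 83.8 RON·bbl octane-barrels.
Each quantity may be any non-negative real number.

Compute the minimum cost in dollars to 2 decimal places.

$284.60

Treat it as an LP. Let x1 = barrels of isomerate, x2 = barrels of ethanol, x3 = barrels of butane.
Minimise 137.25x1 + 181.38x2 + 80.73x3 s.t.:
  126.4x2 ≥ 91.8   (oxygenate mass)
  4.87x1 + 3.25x2 + 4.14x3 ≥ 10.2   (energy)
  90.1x1 + 118.5x2 + 90.5x3 ≥ 83.8   (octane-barrels)
  x1, x2, x3 ≥ 0.
The optimal basis is {ethanol, butane}; isomerate drops out. There the oxygenate mass and energy constraints are tight.
Solving gives x2 = 0.72627, x3 = 1.8936.
Cost = 181.38·0.72627 + 80.73·1.8936 = 284.6012.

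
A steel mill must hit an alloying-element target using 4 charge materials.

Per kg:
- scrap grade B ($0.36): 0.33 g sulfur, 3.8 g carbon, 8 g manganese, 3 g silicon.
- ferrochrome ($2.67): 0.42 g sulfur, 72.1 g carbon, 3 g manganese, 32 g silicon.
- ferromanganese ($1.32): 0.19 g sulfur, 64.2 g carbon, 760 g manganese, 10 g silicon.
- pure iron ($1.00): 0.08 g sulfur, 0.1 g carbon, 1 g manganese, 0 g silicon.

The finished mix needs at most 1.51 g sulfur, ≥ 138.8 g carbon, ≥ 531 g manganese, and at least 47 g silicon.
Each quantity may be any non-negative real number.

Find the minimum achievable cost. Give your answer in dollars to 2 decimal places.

$4.31

Let x1 = kg of scrap grade B, x2 = kg of ferrochrome, x3 = kg of ferromanganese, x4 = kg of pure iron.
Minimize 0.36x1 + 2.67x2 + 1.32x3 + 1x4 s.t.:
  0.33x1 + 0.42x2 + 0.19x3 + 0.08x4 ≤ 1.51   (sulfur)
  3.8x1 + 72.1x2 + 64.2x3 + 0.1x4 ≥ 138.8   (carbon)
  8x1 + 3x2 + 760x3 + 1x4 ≥ 531   (manganese)
  3x1 + 32x2 + 10x3 ≥ 47   (silicon)
  x1, x2, x3, x4 ≥ 0.
The minimum-cost mix takes nothing from scrap grade B, pure iron — only ferrochrome, ferromanganese. There the carbon and silicon constraints are tight.
Optimal quantities: ferrochrome = 1.222 kg, ferromanganese = 0.7896 kg.
Cost = 2.67·1.222 + 1.32·0.7896 = 4.30501.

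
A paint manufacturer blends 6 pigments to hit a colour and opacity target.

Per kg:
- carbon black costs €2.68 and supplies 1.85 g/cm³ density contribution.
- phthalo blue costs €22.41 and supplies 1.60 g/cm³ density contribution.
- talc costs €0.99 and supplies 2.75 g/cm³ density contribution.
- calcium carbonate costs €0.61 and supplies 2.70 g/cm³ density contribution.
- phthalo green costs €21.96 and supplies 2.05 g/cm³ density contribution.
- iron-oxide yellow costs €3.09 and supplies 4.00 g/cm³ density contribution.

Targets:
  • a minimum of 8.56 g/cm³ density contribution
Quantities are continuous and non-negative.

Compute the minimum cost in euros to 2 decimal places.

€1.93

Set it up as a linear program. Let x1 = kg of carbon black, x2 = kg of phthalo blue, x3 = kg of talc, x4 = kg of calcium carbonate, x5 = kg of phthalo green, x6 = kg of iron-oxide yellow.
Minimise 2.68x1 + 22.41x2 + 0.99x3 + 0.61x4 + 21.96x5 + 3.09x6 s.t.:
  1.85x1 + 1.6x2 + 2.75x3 + 2.7x4 + 2.05x5 + 4x6 ≥ 8.56   (density contribution)
  x1, x2, x3, x4, x5, x6 ≥ 0.
At the optimum only calcium carbonate is positive (carbon black, phthalo blue, talc, phthalo green, iron-oxide yellow = 0). Binding constraint: density contribution.
Optimal quantities: calcium carbonate = 3.17 kg.
Total cost: 0.61·3.17 = 1.9337.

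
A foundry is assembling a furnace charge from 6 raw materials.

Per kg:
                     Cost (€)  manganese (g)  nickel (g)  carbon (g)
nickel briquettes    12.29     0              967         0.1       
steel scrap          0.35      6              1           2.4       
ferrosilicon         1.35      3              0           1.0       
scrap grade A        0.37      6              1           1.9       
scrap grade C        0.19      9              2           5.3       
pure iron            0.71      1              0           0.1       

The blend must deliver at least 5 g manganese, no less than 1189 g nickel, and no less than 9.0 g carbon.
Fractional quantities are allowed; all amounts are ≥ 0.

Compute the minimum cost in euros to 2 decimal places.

€15.39

Let x1 = kg of nickel briquettes, x2 = kg of steel scrap, x3 = kg of ferrosilicon, x4 = kg of scrap grade A, x5 = kg of scrap grade C, x6 = kg of pure iron.
Minimize 12.29x1 + 0.35x2 + 1.35x3 + 0.37x4 + 0.19x5 + 0.71x6 subject to:
  6x2 + 3x3 + 6x4 + 9x5 + 1x6 ≥ 5   (manganese)
  967x1 + 1x2 + 1x4 + 2x5 ≥ 1189   (nickel)
  0.1x1 + 2.4x2 + 1x3 + 1.9x4 + 5.3x5 + 0.1x6 ≥ 9   (carbon)
  x1, x2, x3, x4, x5, x6 ≥ 0.
The minimum-cost mix takes nothing from steel scrap, ferrosilicon, scrap grade A, pure iron — only nickel briquettes, scrap grade C. The nickel and carbon requirements are met with equality.
So nickel briquettes = 1.226 kg, scrap grade C = 1.675 kg.
Objective = 12.29·1.226 + 0.19·1.675 = 15.3858.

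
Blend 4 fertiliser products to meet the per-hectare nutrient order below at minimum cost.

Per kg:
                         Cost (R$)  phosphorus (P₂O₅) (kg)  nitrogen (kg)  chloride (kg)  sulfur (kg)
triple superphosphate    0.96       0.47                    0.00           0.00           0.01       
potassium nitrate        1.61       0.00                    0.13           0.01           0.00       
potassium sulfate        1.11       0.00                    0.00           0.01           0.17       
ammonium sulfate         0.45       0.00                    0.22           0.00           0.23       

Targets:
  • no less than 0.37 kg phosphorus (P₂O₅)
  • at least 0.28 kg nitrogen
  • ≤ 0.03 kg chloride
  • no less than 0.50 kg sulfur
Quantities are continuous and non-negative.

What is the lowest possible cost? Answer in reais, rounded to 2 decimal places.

R$1.72

Let x1 = kg of triple superphosphate, x2 = kg of potassium nitrate, x3 = kg of potassium sulfate, x4 = kg of ammonium sulfate.
Minimize 0.96x1 + 1.61x2 + 1.11x3 + 0.45x4 with:
  0.47x1 ≥ 0.37   (phosphorus (P₂O₅))
  0.13x2 + 0.22x4 ≥ 0.28   (nitrogen)
  0.01x2 + 0.01x3 ≤ 0.03   (chloride)
  0.01x1 + 0.17x3 + 0.23x4 ≥ 0.5   (sulfur)
  x1, x2, x3, x4 ≥ 0.
At the optimum only triple superphosphate, ammonium sulfate are positive (potassium nitrate, potassium sulfate = 0). Binding constraints: phosphorus (P₂O₅) and sulfur.
So triple superphosphate = 0.7872 kg, ammonium sulfate = 2.14 kg.
Hence cost = 0.96·0.7872 + 0.45·2.14 = R$1.7187.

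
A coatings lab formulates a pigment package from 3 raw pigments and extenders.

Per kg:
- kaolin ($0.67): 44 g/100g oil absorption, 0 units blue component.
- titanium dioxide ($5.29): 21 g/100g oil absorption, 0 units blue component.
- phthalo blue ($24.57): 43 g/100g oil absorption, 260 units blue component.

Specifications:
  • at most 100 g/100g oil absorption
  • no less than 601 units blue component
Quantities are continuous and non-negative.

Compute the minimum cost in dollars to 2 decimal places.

$56.79

Let x1 = kg of kaolin, x2 = kg of titanium dioxide, x3 = kg of phthalo blue.
min 0.67x1 + 5.29x2 + 24.57x3 subject to:
  44x1 + 21x2 + 43x3 ≤ 100   (oil absorption)
  260x3 ≥ 601   (blue component)
  x1, x2, x3 ≥ 0.
The minimum-cost mix takes nothing from kaolin, titanium dioxide — only phthalo blue. The blue component requirement is met with equality.
That vertex is x3 = 2.3115.
Total cost: 24.57·2.3115 = 56.7936.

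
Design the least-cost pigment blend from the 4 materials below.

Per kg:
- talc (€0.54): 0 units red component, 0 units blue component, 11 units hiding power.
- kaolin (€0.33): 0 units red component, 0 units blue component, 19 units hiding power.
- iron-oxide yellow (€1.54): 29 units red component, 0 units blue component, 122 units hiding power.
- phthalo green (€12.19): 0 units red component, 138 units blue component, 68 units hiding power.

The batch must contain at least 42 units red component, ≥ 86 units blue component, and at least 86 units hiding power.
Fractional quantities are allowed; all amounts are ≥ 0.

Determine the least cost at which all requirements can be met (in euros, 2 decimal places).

Set it up as a linear program. Let x1 = kg of talc, x2 = kg of kaolin, x3 = kg of iron-oxide yellow, x4 = kg of phthalo green.
min 0.54x1 + 0.33x2 + 1.54x3 + 12.19x4 subject to:
  29x3 ≥ 42   (red component)
  138x4 ≥ 86   (blue component)
  11x1 + 19x2 + 122x3 + 68x4 ≥ 86   (hiding power)
  x1, x2, x3, x4 ≥ 0.
The minimum-cost mix takes nothing from talc, kaolin — only iron-oxide yellow, phthalo green. There the red component and blue component constraints are tight.
Optimal quantities: iron-oxide yellow = 1.448 kg, phthalo green = 0.6232 kg.
Cost = 1.54·1.448 + 12.19·0.6232 = 9.8267.

€9.83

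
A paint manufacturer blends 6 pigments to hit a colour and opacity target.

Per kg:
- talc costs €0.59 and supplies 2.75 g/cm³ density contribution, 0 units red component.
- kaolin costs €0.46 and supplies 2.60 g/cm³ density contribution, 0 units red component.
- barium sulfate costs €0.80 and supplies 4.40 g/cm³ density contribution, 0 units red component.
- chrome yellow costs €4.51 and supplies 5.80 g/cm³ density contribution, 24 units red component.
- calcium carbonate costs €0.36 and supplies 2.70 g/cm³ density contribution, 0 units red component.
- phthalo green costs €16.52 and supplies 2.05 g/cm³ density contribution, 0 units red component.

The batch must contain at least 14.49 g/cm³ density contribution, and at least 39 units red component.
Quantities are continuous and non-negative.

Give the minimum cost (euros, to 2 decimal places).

€8.00

Set it up as a linear program. Let x1 = kg of talc, x2 = kg of kaolin, x3 = kg of barium sulfate, x4 = kg of chrome yellow, x5 = kg of calcium carbonate, x6 = kg of phthalo green.
Minimize 0.59x1 + 0.46x2 + 0.8x3 + 4.51x4 + 0.36x5 + 16.52x6 with:
  2.75x1 + 2.6x2 + 4.4x3 + 5.8x4 + 2.7x5 + 2.05x6 ≥ 14.49   (density contribution)
  24x4 ≥ 39   (red component)
  x1, x2, x3, x4, x5, x6 ≥ 0.
At the optimum only chrome yellow, calcium carbonate are positive (talc, kaolin, barium sulfate, phthalo green = 0). Binding constraints: density contribution and red component.
Solving gives x4 = 1.625, x5 = 1.876.
Cost = 4.51·1.625 + 0.36·1.876 = 8.0041.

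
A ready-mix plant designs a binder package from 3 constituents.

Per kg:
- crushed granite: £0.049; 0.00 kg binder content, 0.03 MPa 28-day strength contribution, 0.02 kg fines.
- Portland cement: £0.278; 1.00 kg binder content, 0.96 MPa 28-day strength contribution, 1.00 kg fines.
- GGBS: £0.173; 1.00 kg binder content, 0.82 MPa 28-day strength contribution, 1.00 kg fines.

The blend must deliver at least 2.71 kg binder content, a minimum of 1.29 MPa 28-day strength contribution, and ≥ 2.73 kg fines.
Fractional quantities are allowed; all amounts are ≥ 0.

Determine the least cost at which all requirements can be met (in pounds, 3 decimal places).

Let x1 = kg of crushed granite, x2 = kg of Portland cement, x3 = kg of GGBS.
min 0.049x1 + 0.278x2 + 0.173x3 with:
  1x2 + 1x3 ≥ 2.71   (binder content)
  0.03x1 + 0.96x2 + 0.82x3 ≥ 1.29   (28-day strength contribution)
  0.02x1 + 1x2 + 1x3 ≥ 2.73   (fines)
  x1, x2, x3 ≥ 0.
The minimum-cost mix takes nothing from crushed granite, Portland cement — only GGBS. The fines requirement is met with equality.
That vertex is x3 = 2.73.
Hence cost = 0.173·2.73 = £0.47229.

£0.472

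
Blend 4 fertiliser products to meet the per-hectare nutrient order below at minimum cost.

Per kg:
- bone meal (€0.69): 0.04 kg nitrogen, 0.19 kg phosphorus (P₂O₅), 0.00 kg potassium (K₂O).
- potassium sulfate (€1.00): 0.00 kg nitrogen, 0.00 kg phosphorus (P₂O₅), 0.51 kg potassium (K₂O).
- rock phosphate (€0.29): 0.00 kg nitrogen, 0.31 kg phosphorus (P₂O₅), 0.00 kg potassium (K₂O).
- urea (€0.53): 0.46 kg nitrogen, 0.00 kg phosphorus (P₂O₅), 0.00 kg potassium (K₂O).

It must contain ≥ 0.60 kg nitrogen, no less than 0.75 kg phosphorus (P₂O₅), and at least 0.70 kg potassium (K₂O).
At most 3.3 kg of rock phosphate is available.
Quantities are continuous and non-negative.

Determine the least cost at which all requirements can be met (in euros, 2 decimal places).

Treat it as an LP. Let x1 = kg of bone meal, x2 = kg of potassium sulfate, x3 = kg of rock phosphate, x4 = kg of urea.
min 0.69x1 + 1x2 + 0.29x3 + 0.53x4 s.t.:
  0.04x1 + 0.46x4 ≥ 0.6   (nitrogen)
  0.19x1 + 0.31x3 ≥ 0.75   (phosphorus (P₂O₅))
  0.51x2 ≥ 0.7   (potassium (K₂O))
  x3 ≤ 3.3
  x1, x2, x3, x4 ≥ 0.
At the optimum only potassium sulfate, rock phosphate, urea are positive (bone meal = 0). There the nitrogen, phosphorus (P₂O₅), potassium (K₂O) constraints are tight.
Solving gives x2 = 1.373, x3 = 2.419, x4 = 1.304.
Cost = 1·1.373 + 0.29·2.419 + 0.53·1.304 = 2.7656.

€2.77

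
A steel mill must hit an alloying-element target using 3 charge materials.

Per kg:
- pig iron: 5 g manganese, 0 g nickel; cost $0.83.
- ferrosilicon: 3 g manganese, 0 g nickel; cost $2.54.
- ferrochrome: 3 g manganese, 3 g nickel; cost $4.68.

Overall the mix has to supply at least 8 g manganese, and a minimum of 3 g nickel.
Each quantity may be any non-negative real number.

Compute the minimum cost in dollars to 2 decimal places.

Treat it as an LP. Let x1 = kg of pig iron, x2 = kg of ferrosilicon, x3 = kg of ferrochrome.
Minimize 0.83x1 + 2.54x2 + 4.68x3 s.t.:
  5x1 + 3x2 + 3x3 ≥ 8   (manganese)
  3x3 ≥ 3   (nickel)
  x1, x2, x3 ≥ 0.
The minimum-cost mix takes nothing from ferrosilicon — only pig iron, ferrochrome. There the manganese and nickel constraints are tight.
Solving gives x1 = 1, x3 = 1.
Cost = 0.83·1 + 4.68·1 = 5.5100.

$5.51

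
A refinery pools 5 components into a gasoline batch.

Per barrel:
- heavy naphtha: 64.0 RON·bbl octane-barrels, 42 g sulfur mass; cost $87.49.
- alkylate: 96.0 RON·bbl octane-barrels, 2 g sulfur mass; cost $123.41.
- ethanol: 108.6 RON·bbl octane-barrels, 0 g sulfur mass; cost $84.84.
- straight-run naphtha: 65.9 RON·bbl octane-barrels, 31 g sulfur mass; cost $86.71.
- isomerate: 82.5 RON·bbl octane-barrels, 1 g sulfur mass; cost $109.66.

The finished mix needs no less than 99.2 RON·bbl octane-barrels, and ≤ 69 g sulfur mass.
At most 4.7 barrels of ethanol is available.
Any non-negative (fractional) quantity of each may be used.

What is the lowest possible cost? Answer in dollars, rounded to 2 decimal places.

Let x1 = barrels of heavy naphtha, x2 = barrels of alkylate, x3 = barrels of ethanol, x4 = barrels of straight-run naphtha, x5 = barrels of isomerate.
Minimise 87.49x1 + 123.41x2 + 84.84x3 + 86.71x4 + 109.66x5 with:
  64x1 + 96x2 + 108.6x3 + 65.9x4 + 82.5x5 ≥ 99.2   (octane-barrels)
  42x1 + 2x2 + 31x4 + 1x5 ≤ 69   (sulfur mass)
  x3 ≤ 4.7
  x1, x2, x3, x4, x5 ≥ 0.
The minimum-cost mix takes nothing from heavy naphtha, alkylate, straight-run naphtha, isomerate — only ethanol. Binding constraint: octane-barrels.
So ethanol = 0.91344 barrels.
Objective = 84.84·0.91344 = 77.4962.

$77.50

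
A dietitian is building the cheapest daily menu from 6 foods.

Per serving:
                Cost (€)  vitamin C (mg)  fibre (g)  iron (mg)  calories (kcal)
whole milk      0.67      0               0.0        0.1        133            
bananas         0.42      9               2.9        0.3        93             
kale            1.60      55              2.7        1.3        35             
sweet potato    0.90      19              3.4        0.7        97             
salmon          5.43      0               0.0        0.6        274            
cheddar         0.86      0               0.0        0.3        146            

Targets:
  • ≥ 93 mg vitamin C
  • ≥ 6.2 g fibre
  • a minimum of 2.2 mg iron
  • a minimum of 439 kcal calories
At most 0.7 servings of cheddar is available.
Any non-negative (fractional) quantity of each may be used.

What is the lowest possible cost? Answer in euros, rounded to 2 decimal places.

€3.39

Let x1 = servings of whole milk, x2 = servings of bananas, x3 = servings of kale, x4 = servings of sweet potato, x5 = servings of salmon, x6 = servings of cheddar.
Minimize 0.67x1 + 0.42x2 + 1.6x3 + 0.9x4 + 5.43x5 + 0.86x6 with:
  9x2 + 55x3 + 19x4 ≥ 93   (vitamin C)
  2.9x2 + 2.7x3 + 3.4x4 ≥ 6.2   (fibre)
  0.1x1 + 0.3x2 + 1.3x3 + 0.7x4 + 0.6x5 + 0.3x6 ≥ 2.2   (iron)
  133x1 + 93x2 + 35x3 + 97x4 + 274x5 + 146x6 ≥ 439   (calories)
  x6 ≤ 0.7
  x1, x2, x3, x4, x5, x6 ≥ 0.
The optimal basis is {bananas, kale}; whole milk, sweet potato, salmon, cheddar drop out. There the vitamin C and calories constraints are tight.
So bananas = 4.352 servings, kale = 0.9787 servings.
Hence cost = 0.42·4.352 + 1.6·0.9787 = €3.3938.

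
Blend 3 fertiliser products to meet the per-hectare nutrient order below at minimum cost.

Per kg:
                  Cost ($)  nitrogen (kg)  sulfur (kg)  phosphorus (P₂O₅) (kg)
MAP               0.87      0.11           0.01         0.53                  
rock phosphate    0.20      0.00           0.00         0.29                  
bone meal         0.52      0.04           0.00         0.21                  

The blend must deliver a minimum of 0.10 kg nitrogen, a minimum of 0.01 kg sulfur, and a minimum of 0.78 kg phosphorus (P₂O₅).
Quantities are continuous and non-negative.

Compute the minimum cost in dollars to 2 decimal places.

Let x1 = kg of MAP, x2 = kg of rock phosphate, x3 = kg of bone meal.
Minimise 0.87x1 + 0.2x2 + 0.52x3 subject to:
  0.11x1 + 0.04x3 ≥ 0.1   (nitrogen)
  0.01x1 ≥ 0.01   (sulfur)
  0.53x1 + 0.29x2 + 0.21x3 ≥ 0.78   (phosphorus (P₂O₅))
  x1, x2, x3 ≥ 0.
The minimum-cost mix takes nothing from bone meal — only MAP, rock phosphate. Binding constraints: sulfur and phosphorus (P₂O₅).
So MAP = 1 kg, rock phosphate = 0.8621 kg.
Total cost: 0.87·1 + 0.2·0.8621 = 1.0424.

$1.04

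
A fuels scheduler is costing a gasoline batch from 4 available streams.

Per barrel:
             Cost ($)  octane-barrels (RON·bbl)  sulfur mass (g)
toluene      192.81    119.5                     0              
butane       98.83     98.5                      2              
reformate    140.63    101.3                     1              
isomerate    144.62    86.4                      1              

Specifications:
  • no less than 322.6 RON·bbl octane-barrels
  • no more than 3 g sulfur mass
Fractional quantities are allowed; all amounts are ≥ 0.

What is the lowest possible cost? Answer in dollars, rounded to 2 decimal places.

$430.36

This is a linear program. Let x1 = barrels of toluene, x2 = barrels of butane, x3 = barrels of reformate, x4 = barrels of isomerate.
min 192.81x1 + 98.83x2 + 140.63x3 + 144.62x4 subject to:
  119.5x1 + 98.5x2 + 101.3x3 + 86.4x4 ≥ 322.6   (octane-barrels)
  2x2 + 1x3 + 1x4 ≤ 3   (sulfur mass)
  x1, x2, x3, x4 ≥ 0.
At the optimum only toluene, butane are positive (reformate, isomerate = 0). There the octane-barrels and sulfur mass constraints are tight.
So toluene = 1.4632 barrels, butane = 1.5 barrels.
Hence cost = 192.81·1.4632 + 98.83·1.5 = $430.3646.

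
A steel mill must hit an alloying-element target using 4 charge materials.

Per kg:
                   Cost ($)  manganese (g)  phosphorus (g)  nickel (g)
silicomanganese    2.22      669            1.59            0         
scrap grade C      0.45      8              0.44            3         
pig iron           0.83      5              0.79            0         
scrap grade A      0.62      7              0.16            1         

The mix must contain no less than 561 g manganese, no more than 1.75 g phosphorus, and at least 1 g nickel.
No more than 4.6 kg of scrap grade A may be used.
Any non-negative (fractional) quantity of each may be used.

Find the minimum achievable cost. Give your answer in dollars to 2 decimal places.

$2.00

Let x1 = kg of silicomanganese, x2 = kg of scrap grade C, x3 = kg of pig iron, x4 = kg of scrap grade A.
min 2.22x1 + 0.45x2 + 0.83x3 + 0.62x4 with:
  669x1 + 8x2 + 5x3 + 7x4 ≥ 561   (manganese)
  1.59x1 + 0.44x2 + 0.79x3 + 0.16x4 ≤ 1.75   (phosphorus)
  3x2 + 1x4 ≥ 1   (nickel)
  x4 ≤ 4.6
  x1, x2, x3, x4 ≥ 0.
At the optimum only silicomanganese, scrap grade C are positive (pig iron, scrap grade A = 0). The manganese and nickel requirements are met with equality.
That vertex is x1 = 0.8346, x2 = 0.3333.
Hence cost = 2.22·0.8346 + 0.45·0.3333 = $2.0028.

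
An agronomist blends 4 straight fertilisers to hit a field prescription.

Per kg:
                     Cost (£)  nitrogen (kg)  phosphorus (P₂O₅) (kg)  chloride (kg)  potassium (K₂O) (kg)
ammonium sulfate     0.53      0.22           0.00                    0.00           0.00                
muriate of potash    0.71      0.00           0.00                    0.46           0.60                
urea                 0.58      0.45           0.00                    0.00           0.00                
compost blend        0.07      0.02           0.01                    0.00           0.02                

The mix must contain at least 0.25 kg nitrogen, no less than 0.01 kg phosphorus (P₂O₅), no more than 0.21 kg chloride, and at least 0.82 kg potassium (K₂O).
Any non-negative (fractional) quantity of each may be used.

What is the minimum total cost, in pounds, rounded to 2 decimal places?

Let x1 = kg of ammonium sulfate, x2 = kg of muriate of potash, x3 = kg of urea, x4 = kg of compost blend.
Minimize 0.53x1 + 0.71x2 + 0.58x3 + 0.07x4 with:
  0.22x1 + 0.45x3 + 0.02x4 ≥ 0.25   (nitrogen)
  0.01x4 ≥ 0.01   (phosphorus (P₂O₅))
  0.46x2 ≤ 0.21   (chloride)
  0.6x2 + 0.02x4 ≥ 0.82   (potassium (K₂O))
  x1, x2, x3, x4 ≥ 0.
The optimal basis is {muriate of potash, compost blend}; ammonium sulfate, urea drop out. The chloride and potassium (K₂O) requirements are met with equality.
So muriate of potash = 0.4565 kg, compost blend = 27.3 kg.
Total cost: 0.71·0.4565 + 0.07·27.3 = 2.2351.

£2.24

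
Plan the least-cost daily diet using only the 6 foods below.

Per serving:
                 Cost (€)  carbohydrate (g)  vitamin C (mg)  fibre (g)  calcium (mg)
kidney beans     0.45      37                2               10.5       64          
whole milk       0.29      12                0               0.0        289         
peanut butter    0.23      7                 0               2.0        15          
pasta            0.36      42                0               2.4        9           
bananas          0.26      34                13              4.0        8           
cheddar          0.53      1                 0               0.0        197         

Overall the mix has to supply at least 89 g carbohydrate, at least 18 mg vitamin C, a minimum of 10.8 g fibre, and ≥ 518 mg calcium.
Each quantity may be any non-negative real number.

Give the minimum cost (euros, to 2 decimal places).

€1.08

Let x1 = servings of kidney beans, x2 = servings of whole milk, x3 = servings of peanut butter, x4 = servings of pasta, x5 = servings of bananas, x6 = servings of cheddar.
Minimize 0.45x1 + 0.29x2 + 0.23x3 + 0.36x4 + 0.26x5 + 0.53x6 with:
  37x1 + 12x2 + 7x3 + 42x4 + 34x5 + 1x6 ≥ 89   (carbohydrate)
  2x1 + 13x5 ≥ 18   (vitamin C)
  10.5x1 + 2x3 + 2.4x4 + 4x5 ≥ 10.8   (fibre)
  64x1 + 289x2 + 15x3 + 9x4 + 8x5 + 197x6 ≥ 518   (calcium)
  x1, x2, x3, x4, x5, x6 ≥ 0.
The optimal basis is {kidney beans, whole milk, bananas}; peanut butter, pasta, cheddar drop out. There the carbohydrate, fibre, calcium constraints are tight.
That vertex is x1 = 0.4333, x2 = 1.653, x5 = 1.563.
Total cost: 0.45·0.4333 + 0.29·1.653 + 0.26·1.563 = 1.0807.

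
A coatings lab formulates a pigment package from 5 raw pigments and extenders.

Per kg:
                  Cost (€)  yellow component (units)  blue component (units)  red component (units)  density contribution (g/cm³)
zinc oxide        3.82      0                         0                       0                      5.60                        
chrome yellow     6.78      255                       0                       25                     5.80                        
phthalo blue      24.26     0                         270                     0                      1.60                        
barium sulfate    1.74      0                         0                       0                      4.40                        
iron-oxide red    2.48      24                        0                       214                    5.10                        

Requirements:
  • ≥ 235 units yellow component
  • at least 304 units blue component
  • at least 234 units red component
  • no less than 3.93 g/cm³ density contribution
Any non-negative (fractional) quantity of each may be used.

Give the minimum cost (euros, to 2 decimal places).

Let x1 = kg of zinc oxide, x2 = kg of chrome yellow, x3 = kg of phthalo blue, x4 = kg of barium sulfate, x5 = kg of iron-oxide red.
min 3.82x1 + 6.78x2 + 24.26x3 + 1.74x4 + 2.48x5 subject to:
  255x2 + 24x5 ≥ 235   (yellow component)
  270x3 ≥ 304   (blue component)
  25x2 + 214x5 ≥ 234   (red component)
  5.6x1 + 5.8x2 + 1.6x3 + 4.4x4 + 5.1x5 ≥ 3.93   (density contribution)
  x1, x2, x3, x4, x5 ≥ 0.
The minimum-cost mix takes nothing from zinc oxide, barium sulfate — only chrome yellow, phthalo blue, iron-oxide red. Binding constraints: yellow component, blue component, red component.
That vertex is x2 = 0.8278, x3 = 1.126, x5 = 0.9968.
Hence cost = 6.78·0.8278 + 24.26·1.126 + 2.48·0.9968 = €35.4013.

€35.40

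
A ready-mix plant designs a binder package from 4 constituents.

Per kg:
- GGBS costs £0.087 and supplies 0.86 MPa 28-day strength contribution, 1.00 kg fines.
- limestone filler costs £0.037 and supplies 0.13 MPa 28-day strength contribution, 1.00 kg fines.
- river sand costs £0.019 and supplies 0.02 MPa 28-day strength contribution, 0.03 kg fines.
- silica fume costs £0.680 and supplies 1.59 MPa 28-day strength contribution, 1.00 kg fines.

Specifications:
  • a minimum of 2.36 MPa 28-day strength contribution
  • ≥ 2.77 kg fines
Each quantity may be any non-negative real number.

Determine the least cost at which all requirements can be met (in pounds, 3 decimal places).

Treat it as an LP. Let x1 = kg of GGBS, x2 = kg of limestone filler, x3 = kg of river sand, x4 = kg of silica fume.
Minimise 0.087x1 + 0.037x2 + 0.019x3 + 0.68x4 with:
  0.86x1 + 0.13x2 + 0.02x3 + 1.59x4 ≥ 2.36   (28-day strength contribution)
  1x1 + 1x2 + 0.03x3 + 1x4 ≥ 2.77   (fines)
  x1, x2, x3, x4 ≥ 0.
The optimal basis is {GGBS, limestone filler}; river sand, silica fume drop out. The 28-day strength contribution and fines requirements are met with equality.
Optimal quantities: GGBS = 2.7396 kg, limestone filler = 0.030411 kg.
Hence cost = 0.087·2.7396 + 0.037·0.030411 = £0.23947.

£0.239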